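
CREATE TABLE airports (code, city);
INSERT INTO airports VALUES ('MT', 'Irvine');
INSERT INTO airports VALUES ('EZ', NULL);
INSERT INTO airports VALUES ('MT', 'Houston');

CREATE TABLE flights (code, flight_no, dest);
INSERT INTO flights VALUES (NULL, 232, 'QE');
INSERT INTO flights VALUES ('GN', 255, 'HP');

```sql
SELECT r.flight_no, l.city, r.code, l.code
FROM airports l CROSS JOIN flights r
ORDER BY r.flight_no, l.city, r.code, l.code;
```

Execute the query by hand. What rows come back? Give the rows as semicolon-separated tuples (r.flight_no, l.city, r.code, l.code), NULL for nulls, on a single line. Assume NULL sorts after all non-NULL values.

(232, Houston, NULL, MT); (232, Irvine, NULL, MT); (232, NULL, NULL, EZ); (255, Houston, GN, MT); (255, Irvine, GN, MT); (255, NULL, GN, EZ)

CROSS JOIN pairs every row of `airports` with every row of `flights`: 3 × 2 = 6 rows.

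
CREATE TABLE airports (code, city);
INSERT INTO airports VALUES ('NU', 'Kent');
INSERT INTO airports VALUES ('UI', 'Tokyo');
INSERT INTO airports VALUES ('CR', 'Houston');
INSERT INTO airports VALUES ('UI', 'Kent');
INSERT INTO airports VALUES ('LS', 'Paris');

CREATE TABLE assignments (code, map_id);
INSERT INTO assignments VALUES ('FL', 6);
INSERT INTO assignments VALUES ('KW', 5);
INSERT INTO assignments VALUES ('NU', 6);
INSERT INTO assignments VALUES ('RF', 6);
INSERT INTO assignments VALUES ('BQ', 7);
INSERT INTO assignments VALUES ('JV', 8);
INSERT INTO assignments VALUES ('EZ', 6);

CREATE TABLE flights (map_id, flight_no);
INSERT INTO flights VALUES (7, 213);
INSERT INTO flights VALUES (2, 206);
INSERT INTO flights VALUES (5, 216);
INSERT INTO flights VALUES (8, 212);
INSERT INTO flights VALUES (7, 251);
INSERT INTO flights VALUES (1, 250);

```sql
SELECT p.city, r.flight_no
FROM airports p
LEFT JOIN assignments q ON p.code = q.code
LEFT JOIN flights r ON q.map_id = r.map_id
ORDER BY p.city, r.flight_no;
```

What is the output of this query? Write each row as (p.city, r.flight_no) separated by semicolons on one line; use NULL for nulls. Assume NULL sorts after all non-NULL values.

(Houston, NULL); (Kent, NULL); (Kent, NULL); (Paris, NULL); (Tokyo, NULL)

Joins associate left-to-right: airports LEFT JOIN assignments on code gives 5 intermediate row(s).
Then LEFT JOIN `flights r` on map_id: each of those 5 rows is kept; rows whose q.map_id has no match in r get NULL for r's columns.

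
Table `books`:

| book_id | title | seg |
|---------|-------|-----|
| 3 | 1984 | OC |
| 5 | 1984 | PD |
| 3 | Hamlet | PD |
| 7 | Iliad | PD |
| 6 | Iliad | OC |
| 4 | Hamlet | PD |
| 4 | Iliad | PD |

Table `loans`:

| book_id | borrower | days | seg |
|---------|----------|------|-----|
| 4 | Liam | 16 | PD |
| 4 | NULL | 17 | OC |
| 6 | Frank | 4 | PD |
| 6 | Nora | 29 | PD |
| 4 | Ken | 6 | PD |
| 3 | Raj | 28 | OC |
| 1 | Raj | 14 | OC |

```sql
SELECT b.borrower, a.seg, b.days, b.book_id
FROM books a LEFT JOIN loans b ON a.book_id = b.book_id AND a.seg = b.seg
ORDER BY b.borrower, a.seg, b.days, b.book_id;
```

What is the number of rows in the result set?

LEFT JOIN keeps every row from `books`; unmatched rows get NULL for `loans`'s columns.
Matching on a.book_id = b.book_id AND a.seg = b.seg.
- book_id=3, seg=OC: 1 matching b row(s), so 1 row(s) emitted.
- book_id=5, seg=PD: no b row matches, row kept with b columns NULL.
- book_id=3, seg=PD: no b row matches, row kept with b columns NULL.
- book_id=7, seg=PD: no b row matches, row kept with b columns NULL.
- book_id=6, seg=OC: no b row matches, row kept with b columns NULL.
- book_id=4, seg=PD: 2 matching b row(s), so 2 row(s) emitted.
- book_id=4, seg=PD: 2 matching b row(s), so 2 row(s) emitted.
Total: 5 matched + 4 padded = 9 rows.

9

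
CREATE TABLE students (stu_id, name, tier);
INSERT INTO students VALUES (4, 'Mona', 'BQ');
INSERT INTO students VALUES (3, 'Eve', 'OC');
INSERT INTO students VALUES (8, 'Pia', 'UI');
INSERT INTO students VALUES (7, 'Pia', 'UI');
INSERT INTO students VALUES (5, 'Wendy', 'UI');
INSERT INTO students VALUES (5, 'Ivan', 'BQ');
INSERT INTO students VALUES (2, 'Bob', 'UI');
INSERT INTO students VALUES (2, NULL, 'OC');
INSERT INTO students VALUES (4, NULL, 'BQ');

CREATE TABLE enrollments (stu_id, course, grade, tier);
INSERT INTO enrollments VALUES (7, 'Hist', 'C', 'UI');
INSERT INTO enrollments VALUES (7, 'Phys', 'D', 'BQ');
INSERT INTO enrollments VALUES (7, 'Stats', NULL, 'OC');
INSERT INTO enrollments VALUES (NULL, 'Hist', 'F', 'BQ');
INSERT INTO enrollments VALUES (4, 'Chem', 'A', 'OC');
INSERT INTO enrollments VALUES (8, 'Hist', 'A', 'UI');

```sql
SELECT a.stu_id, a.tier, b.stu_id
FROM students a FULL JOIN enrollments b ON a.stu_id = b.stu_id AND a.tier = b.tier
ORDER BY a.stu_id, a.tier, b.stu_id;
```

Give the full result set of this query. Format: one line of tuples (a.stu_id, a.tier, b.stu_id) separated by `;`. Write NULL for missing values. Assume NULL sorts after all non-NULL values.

FULL OUTER JOIN keeps every row from both sides; unmatched rows get NULL for the other side's columns.
Matching on a.stu_id = b.stu_id AND a.tier = b.tier. A NULL in a compared column never satisfies the condition.
Matched pairs: 2; unmatched a rows kept: 7; unmatched b rows kept: 4.

(2, OC, NULL); (2, UI, NULL); (3, OC, NULL); (4, BQ, NULL); (4, BQ, NULL); (5, BQ, NULL); (5, UI, NULL); (7, UI, 7); (8, UI, 8); (NULL, NULL, 4); (NULL, NULL, 7); (NULL, NULL, 7); (NULL, NULL, NULL)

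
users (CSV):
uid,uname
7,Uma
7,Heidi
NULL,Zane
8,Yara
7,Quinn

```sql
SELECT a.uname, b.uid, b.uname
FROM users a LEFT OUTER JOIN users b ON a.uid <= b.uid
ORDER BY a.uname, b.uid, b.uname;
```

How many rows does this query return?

14

LEFT JOIN keeps every row from `users a`; unmatched rows get NULL for `users b`'s columns.
Matching on a.uid <= b.uid. A NULL in a compared column never satisfies the condition.
- a[0] uid=7 → 4 match(es) in b → 4 row(s).
- a[1] uid=7 → 4 match(es) in b → 4 row(s).
- a[2] uid=NULL → no match; kept with NULLs on the b side.
- a[3] uid=8 → 1 match(es) in b → 1 row(s).
- a[4] uid=7 → 4 match(es) in b → 4 row(s).
Total: 13 matched + 1 padded = 14 rows.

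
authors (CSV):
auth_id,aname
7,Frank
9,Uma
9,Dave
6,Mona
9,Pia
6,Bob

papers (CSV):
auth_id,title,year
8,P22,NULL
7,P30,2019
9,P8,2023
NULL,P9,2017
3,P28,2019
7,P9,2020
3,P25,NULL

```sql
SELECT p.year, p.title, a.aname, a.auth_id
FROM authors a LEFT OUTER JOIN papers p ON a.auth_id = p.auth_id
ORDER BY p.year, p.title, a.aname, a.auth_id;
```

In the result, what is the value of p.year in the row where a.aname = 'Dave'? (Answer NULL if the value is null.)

LEFT JOIN keeps every row from `authors`; unmatched rows get NULL for `papers`'s columns.
Matching on a.auth_id = p.auth_id. A NULL in a compared column never satisfies the condition.
Matched pairs: 5; unmatched a rows kept: 2.

2023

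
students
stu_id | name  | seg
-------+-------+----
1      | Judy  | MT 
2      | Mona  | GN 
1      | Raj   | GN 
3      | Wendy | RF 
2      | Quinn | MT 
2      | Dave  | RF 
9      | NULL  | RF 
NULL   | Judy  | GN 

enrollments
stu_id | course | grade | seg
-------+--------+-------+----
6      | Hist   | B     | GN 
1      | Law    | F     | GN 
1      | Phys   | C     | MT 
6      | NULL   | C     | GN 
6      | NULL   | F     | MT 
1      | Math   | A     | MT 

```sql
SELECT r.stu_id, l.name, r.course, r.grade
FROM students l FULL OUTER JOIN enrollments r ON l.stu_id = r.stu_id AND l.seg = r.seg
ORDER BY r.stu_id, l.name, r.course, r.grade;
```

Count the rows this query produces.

FULL OUTER JOIN keeps every row from both sides; unmatched rows get NULL for the other side's columns.
Matching on l.stu_id = r.stu_id AND l.seg = r.seg. A NULL in a compared column never satisfies the condition.
- l[0] stu_id=1, seg=MT → 2 match(es) in r → 2 row(s).
- l[1] stu_id=2, seg=GN → no match; kept with NULLs on the r side.
- l[2] stu_id=1, seg=GN → 1 match(es) in r → 1 row(s).
- l[3] stu_id=3, seg=RF → no match; kept with NULLs on the r side.
- l[4] stu_id=2, seg=MT → no match; kept with NULLs on the r side.
- l[5] stu_id=2, seg=RF → no match; kept with NULLs on the r side.
- l[6] stu_id=9, seg=RF → no match; kept with NULLs on the r side.
- l[7] stu_id=NULL, seg=GN → no match; kept with NULLs on the r side.
- plus 3 unmatched r row(s), each kept with NULL l columns.
Total: 3 matched + 9 padded = 12 rows.

12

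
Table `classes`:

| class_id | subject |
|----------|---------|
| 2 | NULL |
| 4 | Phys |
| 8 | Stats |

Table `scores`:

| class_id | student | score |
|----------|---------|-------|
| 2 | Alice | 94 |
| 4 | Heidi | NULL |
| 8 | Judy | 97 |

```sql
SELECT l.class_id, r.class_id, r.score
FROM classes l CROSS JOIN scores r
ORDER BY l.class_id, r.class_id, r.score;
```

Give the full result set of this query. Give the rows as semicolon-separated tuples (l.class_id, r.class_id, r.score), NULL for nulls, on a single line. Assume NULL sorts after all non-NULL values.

(2, 2, 94); (2, 4, NULL); (2, 8, 97); (4, 2, 94); (4, 4, NULL); (4, 8, 97); (8, 2, 94); (8, 4, NULL); (8, 8, 97)

CROSS JOIN pairs every row of `classes` with every row of `scores`: 3 × 3 = 9 rows.
After projecting and ordering:
l.class_id | r.class_id | r.score
2 | 2 | 94
2 | 4 | NULL
2 | 8 | 97
4 | 2 | 94
4 | 4 | NULL
4 | 8 | 97
8 | 2 | 94
8 | 4 | NULL
8 | 8 | 97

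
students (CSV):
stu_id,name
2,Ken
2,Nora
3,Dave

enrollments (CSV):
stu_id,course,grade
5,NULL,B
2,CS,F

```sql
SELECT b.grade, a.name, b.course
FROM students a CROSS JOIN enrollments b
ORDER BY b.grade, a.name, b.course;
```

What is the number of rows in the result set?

CROSS JOIN pairs every row of `students` with every row of `enrollments`: 3 × 2 = 6 rows.

6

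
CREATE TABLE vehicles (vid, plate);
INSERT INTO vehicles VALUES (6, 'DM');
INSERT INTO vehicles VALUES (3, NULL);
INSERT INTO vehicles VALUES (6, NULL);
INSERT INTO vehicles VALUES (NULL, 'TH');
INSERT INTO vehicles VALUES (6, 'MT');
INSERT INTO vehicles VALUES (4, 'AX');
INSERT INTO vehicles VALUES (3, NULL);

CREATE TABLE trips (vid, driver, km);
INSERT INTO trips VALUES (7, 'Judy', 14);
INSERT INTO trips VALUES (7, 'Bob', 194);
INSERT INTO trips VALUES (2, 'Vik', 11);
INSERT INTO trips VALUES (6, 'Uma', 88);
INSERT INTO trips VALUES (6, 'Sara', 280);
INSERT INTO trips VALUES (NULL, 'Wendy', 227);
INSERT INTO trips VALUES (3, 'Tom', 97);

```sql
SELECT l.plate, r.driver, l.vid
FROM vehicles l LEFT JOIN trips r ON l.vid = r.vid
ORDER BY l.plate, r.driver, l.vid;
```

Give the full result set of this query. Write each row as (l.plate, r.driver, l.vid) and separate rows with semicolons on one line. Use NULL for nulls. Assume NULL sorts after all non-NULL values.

(AX, NULL, 4); (DM, Sara, 6); (DM, Uma, 6); (MT, Sara, 6); (MT, Uma, 6); (TH, NULL, NULL); (NULL, Sara, 6); (NULL, Tom, 3); (NULL, Tom, 3); (NULL, Uma, 6)

LEFT JOIN keeps every row from `vehicles`; unmatched rows get NULL for `trips`'s columns.
Matching on l.vid = r.vid. A NULL in a compared column never satisfies the condition.
Matched pairs: 8; unmatched l rows kept: 2.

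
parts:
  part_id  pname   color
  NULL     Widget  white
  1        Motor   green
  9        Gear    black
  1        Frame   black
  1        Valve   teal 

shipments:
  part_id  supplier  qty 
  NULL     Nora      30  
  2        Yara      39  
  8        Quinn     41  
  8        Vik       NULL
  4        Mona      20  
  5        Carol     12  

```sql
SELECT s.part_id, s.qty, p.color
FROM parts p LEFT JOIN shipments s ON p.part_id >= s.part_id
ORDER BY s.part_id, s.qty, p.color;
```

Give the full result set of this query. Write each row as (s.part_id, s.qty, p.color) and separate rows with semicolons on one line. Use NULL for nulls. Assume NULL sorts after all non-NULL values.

(2, 39, black); (4, 20, black); (5, 12, black); (8, 41, black); (8, NULL, black); (NULL, NULL, black); (NULL, NULL, green); (NULL, NULL, teal); (NULL, NULL, white)

LEFT JOIN keeps every row from `parts`; unmatched rows get NULL for `shipments`'s columns.
Matching on p.part_id >= s.part_id. A NULL in a compared column never satisfies the condition.
Matched pairs: 5; unmatched p rows kept: 4.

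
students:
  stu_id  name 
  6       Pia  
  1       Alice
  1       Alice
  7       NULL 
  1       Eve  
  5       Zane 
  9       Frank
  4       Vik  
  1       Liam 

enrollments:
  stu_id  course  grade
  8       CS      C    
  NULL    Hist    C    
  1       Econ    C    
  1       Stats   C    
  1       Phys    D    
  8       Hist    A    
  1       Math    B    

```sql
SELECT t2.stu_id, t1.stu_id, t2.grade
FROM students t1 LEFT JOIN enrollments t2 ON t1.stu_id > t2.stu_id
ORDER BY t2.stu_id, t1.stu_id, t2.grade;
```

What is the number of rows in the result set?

26

LEFT JOIN keeps every row from `students`; unmatched rows get NULL for `enrollments`'s columns.
Matching on t1.stu_id > t2.stu_id. A NULL in a compared column never satisfies the condition.
- t1 (stu_id=6) pairs with 4 row(s) of t2.
- t1 (stu_id=1) has no partner → padded with NULL.
- t1 (stu_id=1) has no partner → padded with NULL.
- t1 (stu_id=7) pairs with 4 row(s) of t2.
- t1 (stu_id=1) has no partner → padded with NULL.
- t1 (stu_id=5) pairs with 4 row(s) of t2.
- t1 (stu_id=9) pairs with 6 row(s) of t2.
- t1 (stu_id=4) pairs with 4 row(s) of t2.
- t1 (stu_id=1) has no partner → padded with NULL.
Total: 22 matched + 4 padded = 26 rows.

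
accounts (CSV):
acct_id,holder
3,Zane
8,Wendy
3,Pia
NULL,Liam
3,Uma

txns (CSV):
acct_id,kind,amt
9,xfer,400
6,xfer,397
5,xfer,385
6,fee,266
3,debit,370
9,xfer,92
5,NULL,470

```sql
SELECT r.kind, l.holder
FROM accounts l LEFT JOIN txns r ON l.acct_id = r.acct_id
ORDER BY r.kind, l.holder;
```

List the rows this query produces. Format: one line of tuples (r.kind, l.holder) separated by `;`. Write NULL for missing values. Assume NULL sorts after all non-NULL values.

LEFT JOIN keeps every row from `accounts`; unmatched rows get NULL for `txns`'s columns.
Matching on l.acct_id = r.acct_id. A NULL in a compared column never satisfies the condition.
Matched pairs: 3; unmatched l rows kept: 2.

(debit, Pia); (debit, Uma); (debit, Zane); (NULL, Liam); (NULL, Wendy)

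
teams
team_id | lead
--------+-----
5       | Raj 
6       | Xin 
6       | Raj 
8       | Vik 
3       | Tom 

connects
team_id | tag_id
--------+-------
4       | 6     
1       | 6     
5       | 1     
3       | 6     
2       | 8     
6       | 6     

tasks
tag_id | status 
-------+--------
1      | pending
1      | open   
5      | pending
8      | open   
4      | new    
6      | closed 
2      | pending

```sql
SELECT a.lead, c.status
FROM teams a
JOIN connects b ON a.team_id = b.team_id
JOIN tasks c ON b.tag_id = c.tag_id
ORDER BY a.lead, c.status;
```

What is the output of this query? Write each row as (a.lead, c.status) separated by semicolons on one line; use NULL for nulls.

Evaluate left to right. First `teams a INNER JOIN connects b` on team_id: 4 row(s).
Then INNER JOIN `tasks c` on tag_id: keep only rows whose b.tag_id appears in c.

(Raj, closed); (Raj, open); (Raj, pending); (Tom, closed); (Xin, closed)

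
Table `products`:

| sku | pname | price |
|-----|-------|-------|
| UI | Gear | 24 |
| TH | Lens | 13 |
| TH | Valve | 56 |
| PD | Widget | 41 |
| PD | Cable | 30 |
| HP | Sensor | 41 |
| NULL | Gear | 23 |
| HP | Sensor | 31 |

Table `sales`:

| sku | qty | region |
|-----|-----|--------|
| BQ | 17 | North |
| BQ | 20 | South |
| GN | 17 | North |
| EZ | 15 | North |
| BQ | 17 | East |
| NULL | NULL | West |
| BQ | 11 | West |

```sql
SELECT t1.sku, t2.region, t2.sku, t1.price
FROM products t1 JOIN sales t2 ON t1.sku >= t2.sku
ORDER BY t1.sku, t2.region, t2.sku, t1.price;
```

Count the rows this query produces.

42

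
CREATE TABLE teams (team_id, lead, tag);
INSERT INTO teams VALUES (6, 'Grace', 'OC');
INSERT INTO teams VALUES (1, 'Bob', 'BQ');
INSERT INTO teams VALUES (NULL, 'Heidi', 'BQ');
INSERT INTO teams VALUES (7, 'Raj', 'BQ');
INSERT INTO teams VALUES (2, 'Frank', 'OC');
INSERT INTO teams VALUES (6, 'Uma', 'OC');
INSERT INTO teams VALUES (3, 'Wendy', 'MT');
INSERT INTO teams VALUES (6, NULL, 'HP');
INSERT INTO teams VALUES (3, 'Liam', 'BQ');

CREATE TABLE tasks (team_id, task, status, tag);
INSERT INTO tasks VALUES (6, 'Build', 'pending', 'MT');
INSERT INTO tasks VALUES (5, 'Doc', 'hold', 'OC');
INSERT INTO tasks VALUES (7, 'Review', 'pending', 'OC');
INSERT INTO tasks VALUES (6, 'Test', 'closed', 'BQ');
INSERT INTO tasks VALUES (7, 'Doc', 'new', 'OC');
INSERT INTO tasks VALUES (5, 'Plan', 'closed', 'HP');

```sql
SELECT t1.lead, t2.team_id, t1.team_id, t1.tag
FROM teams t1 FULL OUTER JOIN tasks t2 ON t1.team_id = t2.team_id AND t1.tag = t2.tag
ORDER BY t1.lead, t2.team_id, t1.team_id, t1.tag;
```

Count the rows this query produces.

FULL OUTER JOIN keeps every row from both sides; unmatched rows get NULL for the other side's columns.
Matching on t1.team_id = t2.team_id AND t1.tag = t2.tag. A NULL in a compared column never satisfies the condition.
Matched pairs: 0; unmatched t1 rows kept: 9; unmatched t2 rows kept: 6.
Total: 0 matched + 15 padded = 15 rows.

15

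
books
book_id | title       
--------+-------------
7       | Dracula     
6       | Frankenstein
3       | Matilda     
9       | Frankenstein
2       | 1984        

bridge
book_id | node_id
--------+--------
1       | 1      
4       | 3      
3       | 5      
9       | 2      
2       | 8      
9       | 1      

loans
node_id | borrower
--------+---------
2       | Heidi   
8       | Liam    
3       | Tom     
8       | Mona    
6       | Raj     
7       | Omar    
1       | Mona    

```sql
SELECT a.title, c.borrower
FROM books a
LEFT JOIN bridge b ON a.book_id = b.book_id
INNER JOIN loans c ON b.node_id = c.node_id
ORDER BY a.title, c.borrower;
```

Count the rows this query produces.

4

Joins associate left-to-right: books LEFT JOIN bridge on book_id gives 6 intermediate row(s).
Then INNER JOIN `loans c` on node_id: keep only rows whose b.node_id appears in c.
Result: 4 row(s).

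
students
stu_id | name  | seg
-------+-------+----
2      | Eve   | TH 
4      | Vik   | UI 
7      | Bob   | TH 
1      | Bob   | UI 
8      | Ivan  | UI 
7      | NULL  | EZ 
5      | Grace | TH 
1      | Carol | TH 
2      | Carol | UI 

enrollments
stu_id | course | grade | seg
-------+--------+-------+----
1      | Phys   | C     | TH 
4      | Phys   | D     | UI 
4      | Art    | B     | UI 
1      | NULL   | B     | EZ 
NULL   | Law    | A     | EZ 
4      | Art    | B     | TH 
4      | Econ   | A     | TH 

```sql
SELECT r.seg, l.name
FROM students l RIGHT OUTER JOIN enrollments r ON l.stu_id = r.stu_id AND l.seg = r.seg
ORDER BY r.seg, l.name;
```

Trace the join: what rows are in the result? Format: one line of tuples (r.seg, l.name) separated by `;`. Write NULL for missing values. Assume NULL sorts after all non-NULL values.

RIGHT JOIN keeps every row from `enrollments`; unmatched rows get NULL for `students`'s columns.
Matching on l.stu_id = r.stu_id AND l.seg = r.seg. A NULL in a compared column never satisfies the condition.
Matched pairs: 3; unmatched r rows kept: 4.

(EZ, NULL); (EZ, NULL); (TH, Carol); (TH, NULL); (TH, NULL); (UI, Vik); (UI, Vik)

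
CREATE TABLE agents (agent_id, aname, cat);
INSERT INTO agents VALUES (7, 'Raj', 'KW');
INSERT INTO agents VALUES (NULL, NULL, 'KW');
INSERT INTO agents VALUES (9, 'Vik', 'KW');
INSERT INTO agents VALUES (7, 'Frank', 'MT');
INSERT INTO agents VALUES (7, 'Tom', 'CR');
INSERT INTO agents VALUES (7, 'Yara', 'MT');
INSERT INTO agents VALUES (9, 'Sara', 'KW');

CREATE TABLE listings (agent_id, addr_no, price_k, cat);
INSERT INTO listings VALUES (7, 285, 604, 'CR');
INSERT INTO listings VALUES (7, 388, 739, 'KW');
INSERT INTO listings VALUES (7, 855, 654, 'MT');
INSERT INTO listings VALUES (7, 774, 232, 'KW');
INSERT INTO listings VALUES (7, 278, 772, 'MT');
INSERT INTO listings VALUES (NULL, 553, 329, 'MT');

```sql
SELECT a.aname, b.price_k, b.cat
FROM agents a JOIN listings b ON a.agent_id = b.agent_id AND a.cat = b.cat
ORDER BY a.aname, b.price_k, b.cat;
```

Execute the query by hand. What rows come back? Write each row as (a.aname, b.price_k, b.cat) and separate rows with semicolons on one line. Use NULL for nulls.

INNER JOIN keeps only pairs where the ON condition holds.
Matching on a.agent_id = b.agent_id AND a.cat = b.cat. A NULL in a compared column never satisfies the condition.
- a row (agent_id=7, cat=KW): matches 2 b row(s) → 2 output row(s).
- a row (agent_id=NULL, cat=KW): no match → dropped.
- a row (agent_id=9, cat=KW): no match → dropped.
- a row (agent_id=7, cat=MT): matches 2 b row(s) → 2 output row(s).
- a row (agent_id=7, cat=CR): matches 1 b row(s) → 1 output row(s).
- a row (agent_id=7, cat=MT): matches 2 b row(s) → 2 output row(s).
- a row (agent_id=9, cat=KW): no match → dropped.
After projecting and ordering:
a.aname | b.price_k | b.cat
Frank | 654 | MT
Frank | 772 | MT
Raj | 232 | KW
Raj | 739 | KW
Tom | 604 | CR
Yara | 654 | MT
Yara | 772 | MT

(Frank, 654, MT); (Frank, 772, MT); (Raj, 232, KW); (Raj, 739, KW); (Tom, 604, CR); (Yara, 654, MT); (Yara, 772, MT)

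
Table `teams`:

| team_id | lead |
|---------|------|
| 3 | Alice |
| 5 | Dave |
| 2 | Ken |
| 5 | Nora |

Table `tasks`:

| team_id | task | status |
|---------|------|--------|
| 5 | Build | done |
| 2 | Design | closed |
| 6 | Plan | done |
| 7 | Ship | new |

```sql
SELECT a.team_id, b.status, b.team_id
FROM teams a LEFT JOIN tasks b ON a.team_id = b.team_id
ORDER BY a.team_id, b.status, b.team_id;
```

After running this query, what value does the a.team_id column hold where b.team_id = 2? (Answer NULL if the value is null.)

2

LEFT JOIN keeps every row from `teams`; unmatched rows get NULL for `tasks`'s columns.
Matching on a.team_id = b.team_id.
- a (team_id=3) has no partner → padded with NULL.
- a (team_id=5) pairs with 1 row(s) of b.
- a (team_id=2) pairs with 1 row(s) of b.
- a (team_id=5) pairs with 1 row(s) of b.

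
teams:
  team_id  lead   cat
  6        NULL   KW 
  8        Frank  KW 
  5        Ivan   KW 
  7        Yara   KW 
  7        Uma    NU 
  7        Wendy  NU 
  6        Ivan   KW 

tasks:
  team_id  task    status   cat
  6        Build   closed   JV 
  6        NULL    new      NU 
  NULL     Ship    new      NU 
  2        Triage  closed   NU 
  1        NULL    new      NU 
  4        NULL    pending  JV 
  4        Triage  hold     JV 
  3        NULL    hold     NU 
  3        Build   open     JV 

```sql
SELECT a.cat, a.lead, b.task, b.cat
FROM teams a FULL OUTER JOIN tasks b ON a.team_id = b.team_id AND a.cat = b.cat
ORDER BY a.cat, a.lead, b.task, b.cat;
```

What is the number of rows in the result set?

FULL OUTER JOIN keeps every row from both sides; unmatched rows get NULL for the other side's columns.
Matching on a.team_id = b.team_id AND a.cat = b.cat. A NULL in a compared column never satisfies the condition.
- a (team_id=6, cat=KW) has no partner → padded with NULL.
- a (team_id=8, cat=KW) has no partner → padded with NULL.
- a (team_id=5, cat=KW) has no partner → padded with NULL.
- a (team_id=7, cat=KW) has no partner → padded with NULL.
- a (team_id=7, cat=NU) has no partner → padded with NULL.
- a (team_id=7, cat=NU) has no partner → padded with NULL.
- a (team_id=6, cat=KW) has no partner → padded with NULL.
- 9 b row(s) had no a match → kept, a columns NULL.
Total: 0 matched + 16 padded = 16 rows.

16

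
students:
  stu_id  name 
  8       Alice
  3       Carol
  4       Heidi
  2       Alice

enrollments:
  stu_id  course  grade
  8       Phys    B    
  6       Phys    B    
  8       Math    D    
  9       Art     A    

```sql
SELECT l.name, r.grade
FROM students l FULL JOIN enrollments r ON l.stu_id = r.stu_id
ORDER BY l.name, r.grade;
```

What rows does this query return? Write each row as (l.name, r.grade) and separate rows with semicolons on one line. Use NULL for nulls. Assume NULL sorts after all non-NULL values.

(Alice, B); (Alice, D); (Alice, NULL); (Carol, NULL); (Heidi, NULL); (NULL, A); (NULL, B)

FULL OUTER JOIN keeps every row from both sides; unmatched rows get NULL for the other side's columns.
Matching on l.stu_id = r.stu_id.
Matched pairs: 2; unmatched l rows kept: 3; unmatched r rows kept: 2.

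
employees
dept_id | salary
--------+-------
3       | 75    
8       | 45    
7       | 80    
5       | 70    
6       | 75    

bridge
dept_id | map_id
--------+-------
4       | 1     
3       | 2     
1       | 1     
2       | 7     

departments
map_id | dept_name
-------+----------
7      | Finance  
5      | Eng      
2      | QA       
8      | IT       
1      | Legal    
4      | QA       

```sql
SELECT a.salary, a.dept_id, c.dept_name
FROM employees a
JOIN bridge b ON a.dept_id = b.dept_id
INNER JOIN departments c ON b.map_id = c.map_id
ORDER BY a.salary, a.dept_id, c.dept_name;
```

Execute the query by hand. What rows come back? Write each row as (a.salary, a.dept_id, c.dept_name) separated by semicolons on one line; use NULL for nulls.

Evaluate left to right. First `employees a INNER JOIN bridge b` on dept_id: 1 row(s).
Then INNER JOIN `departments c` on map_id: keep only rows whose b.map_id appears in c.

(75, 3, QA)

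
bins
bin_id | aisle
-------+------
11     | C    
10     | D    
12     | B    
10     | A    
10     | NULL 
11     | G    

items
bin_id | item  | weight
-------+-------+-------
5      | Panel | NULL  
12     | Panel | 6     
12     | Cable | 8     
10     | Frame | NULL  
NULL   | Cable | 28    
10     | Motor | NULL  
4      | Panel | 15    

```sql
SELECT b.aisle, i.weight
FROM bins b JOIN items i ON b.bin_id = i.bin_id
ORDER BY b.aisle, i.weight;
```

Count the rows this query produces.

8

INNER JOIN keeps only pairs where the ON condition holds.
Matching on b.bin_id = i.bin_id. A NULL in a compared column never satisfies the condition.
- b row (bin_id=11): no match → dropped.
- b row (bin_id=10): matches 2 i row(s) → 2 output row(s).
- b row (bin_id=12): matches 2 i row(s) → 2 output row(s).
- b row (bin_id=10): matches 2 i row(s) → 2 output row(s).
- b row (bin_id=10): matches 2 i row(s) → 2 output row(s).
- b row (bin_id=11): no match → dropped.
Total: 8 rows.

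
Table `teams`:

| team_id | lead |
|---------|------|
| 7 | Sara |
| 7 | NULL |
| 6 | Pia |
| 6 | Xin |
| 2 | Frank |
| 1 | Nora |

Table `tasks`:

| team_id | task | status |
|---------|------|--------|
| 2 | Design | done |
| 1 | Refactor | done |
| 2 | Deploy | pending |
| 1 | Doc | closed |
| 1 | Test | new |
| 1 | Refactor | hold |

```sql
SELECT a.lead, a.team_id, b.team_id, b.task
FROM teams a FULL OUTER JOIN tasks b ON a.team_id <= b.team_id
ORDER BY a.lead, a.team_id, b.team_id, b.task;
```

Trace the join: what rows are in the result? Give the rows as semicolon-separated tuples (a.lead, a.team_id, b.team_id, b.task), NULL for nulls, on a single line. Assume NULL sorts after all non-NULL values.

FULL OUTER JOIN keeps every row from both sides; unmatched rows get NULL for the other side's columns.
Matching on a.team_id <= b.team_id.
- a[0] team_id=7 → no match; kept with NULLs on the b side.
- a[1] team_id=7 → no match; kept with NULLs on the b side.
- a[2] team_id=6 → no match; kept with NULLs on the b side.
- a[3] team_id=6 → no match; kept with NULLs on the b side.
- a[4] team_id=2 → 2 match(es) in b → 2 row(s).
- a[5] team_id=1 → 6 match(es) in b → 6 row(s).

(Frank, 2, 2, Deploy); (Frank, 2, 2, Design); (Nora, 1, 1, Doc); (Nora, 1, 1, Refactor); (Nora, 1, 1, Refactor); (Nora, 1, 1, Test); (Nora, 1, 2, Deploy); (Nora, 1, 2, Design); (Pia, 6, NULL, NULL); (Sara, 7, NULL, NULL); (Xin, 6, NULL, NULL); (NULL, 7, NULL, NULL)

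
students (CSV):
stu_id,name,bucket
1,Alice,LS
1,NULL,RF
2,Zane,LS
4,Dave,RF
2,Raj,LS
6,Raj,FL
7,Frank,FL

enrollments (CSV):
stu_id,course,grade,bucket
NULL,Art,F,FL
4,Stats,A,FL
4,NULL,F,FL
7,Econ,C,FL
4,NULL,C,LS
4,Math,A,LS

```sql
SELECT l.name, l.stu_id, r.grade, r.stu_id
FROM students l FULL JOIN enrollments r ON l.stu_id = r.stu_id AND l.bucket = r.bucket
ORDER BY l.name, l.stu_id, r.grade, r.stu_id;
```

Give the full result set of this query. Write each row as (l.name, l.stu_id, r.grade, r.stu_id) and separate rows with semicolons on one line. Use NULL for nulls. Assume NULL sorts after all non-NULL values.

FULL OUTER JOIN keeps every row from both sides; unmatched rows get NULL for the other side's columns.
Matching on l.stu_id = r.stu_id AND l.bucket = r.bucket. A NULL in a compared column never satisfies the condition.
- l row (stu_id=1, bucket=LS): no match → kept, r columns NULL.
- l row (stu_id=1, bucket=RF): no match → kept, r columns NULL.
- l row (stu_id=2, bucket=LS): no match → kept, r columns NULL.
- l row (stu_id=4, bucket=RF): no match → kept, r columns NULL.
- l row (stu_id=2, bucket=LS): no match → kept, r columns NULL.
- l row (stu_id=6, bucket=FL): no match → kept, r columns NULL.
- l row (stu_id=7, bucket=FL): matches 1 r row(s) → 1 output row(s).
- 5 r row(s) had no l match → kept, l columns NULL.

(Alice, 1, NULL, NULL); (Dave, 4, NULL, NULL); (Frank, 7, C, 7); (Raj, 2, NULL, NULL); (Raj, 6, NULL, NULL); (Zane, 2, NULL, NULL); (NULL, 1, NULL, NULL); (NULL, NULL, A, 4); (NULL, NULL, A, 4); (NULL, NULL, C, 4); (NULL, NULL, F, 4); (NULL, NULL, F, NULL)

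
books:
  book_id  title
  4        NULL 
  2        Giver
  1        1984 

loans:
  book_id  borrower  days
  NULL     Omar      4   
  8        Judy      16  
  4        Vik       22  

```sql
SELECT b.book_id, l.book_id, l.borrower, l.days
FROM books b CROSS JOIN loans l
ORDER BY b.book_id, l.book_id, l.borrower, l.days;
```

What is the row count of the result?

CROSS JOIN pairs every row of `books` with every row of `loans`: 3 × 3 = 9 rows.

9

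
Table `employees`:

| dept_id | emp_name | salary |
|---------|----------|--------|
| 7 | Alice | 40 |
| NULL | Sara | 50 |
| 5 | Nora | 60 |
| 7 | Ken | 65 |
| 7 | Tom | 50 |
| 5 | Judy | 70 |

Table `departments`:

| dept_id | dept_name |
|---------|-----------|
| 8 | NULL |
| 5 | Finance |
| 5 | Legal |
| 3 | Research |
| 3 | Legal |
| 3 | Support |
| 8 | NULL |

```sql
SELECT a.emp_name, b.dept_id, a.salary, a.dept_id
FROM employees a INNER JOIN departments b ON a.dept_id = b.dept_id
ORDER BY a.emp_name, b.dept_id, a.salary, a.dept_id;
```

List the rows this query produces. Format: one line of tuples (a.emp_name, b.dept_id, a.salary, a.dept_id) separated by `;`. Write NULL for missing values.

(Judy, 5, 70, 5); (Judy, 5, 70, 5); (Nora, 5, 60, 5); (Nora, 5, 60, 5)

INNER JOIN keeps only pairs where the ON condition holds.
Matching on a.dept_id = b.dept_id. A NULL in a compared column never satisfies the condition.
- a row (dept_id=7): no match → dropped.
- a row (dept_id=NULL): no match → dropped.
- a row (dept_id=5): matches 2 b row(s) → 2 output row(s).
- a row (dept_id=7): no match → dropped.
- a row (dept_id=7): no match → dropped.
- a row (dept_id=5): matches 2 b row(s) → 2 output row(s).
After projecting and ordering:
a.emp_name | b.dept_id | a.salary | a.dept_id
Judy | 5 | 70 | 5
Judy | 5 | 70 | 5
Nora | 5 | 60 | 5
Nora | 5 | 60 | 5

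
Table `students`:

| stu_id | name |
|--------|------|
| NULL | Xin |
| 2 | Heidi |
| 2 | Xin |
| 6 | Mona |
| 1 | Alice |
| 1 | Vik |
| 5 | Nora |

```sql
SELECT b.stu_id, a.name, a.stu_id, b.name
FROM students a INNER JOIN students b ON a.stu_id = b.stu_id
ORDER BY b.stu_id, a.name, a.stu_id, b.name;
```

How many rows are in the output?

10

INNER JOIN keeps only pairs where the ON condition holds.
Matching on a.stu_id = b.stu_id. A NULL in a compared column never satisfies the condition.
Matched pairs: 10.
Total: 10 rows.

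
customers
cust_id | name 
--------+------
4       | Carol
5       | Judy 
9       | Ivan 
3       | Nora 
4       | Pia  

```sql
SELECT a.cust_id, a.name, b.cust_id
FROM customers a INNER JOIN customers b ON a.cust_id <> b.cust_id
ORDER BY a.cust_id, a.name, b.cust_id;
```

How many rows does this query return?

18

INNER JOIN keeps only pairs where the ON condition holds.
Matching on a.cust_id <> b.cust_id.
- cust_id=4: 3 matching b row(s), so 3 row(s) emitted.
- cust_id=5: 4 matching b row(s), so 4 row(s) emitted.
- cust_id=9: 4 matching b row(s), so 4 row(s) emitted.
- cust_id=3: 4 matching b row(s), so 4 row(s) emitted.
- cust_id=4: 3 matching b row(s), so 3 row(s) emitted.
Total: 18 rows.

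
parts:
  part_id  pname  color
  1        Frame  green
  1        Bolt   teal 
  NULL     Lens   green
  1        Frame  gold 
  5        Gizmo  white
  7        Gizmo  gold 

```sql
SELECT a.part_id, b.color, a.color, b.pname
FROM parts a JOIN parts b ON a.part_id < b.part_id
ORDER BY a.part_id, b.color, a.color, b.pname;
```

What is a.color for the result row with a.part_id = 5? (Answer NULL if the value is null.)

INNER JOIN keeps only pairs where the ON condition holds.
Matching on a.part_id < b.part_id. A NULL in a compared column never satisfies the condition.
Matched pairs: 7.

white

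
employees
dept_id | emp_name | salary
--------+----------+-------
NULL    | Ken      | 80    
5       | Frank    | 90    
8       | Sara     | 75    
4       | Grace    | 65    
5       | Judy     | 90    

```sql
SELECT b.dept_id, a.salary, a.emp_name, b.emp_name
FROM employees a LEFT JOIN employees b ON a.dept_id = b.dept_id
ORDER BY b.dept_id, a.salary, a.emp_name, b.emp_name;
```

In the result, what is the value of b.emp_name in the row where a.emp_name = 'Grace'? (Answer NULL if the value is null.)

Grace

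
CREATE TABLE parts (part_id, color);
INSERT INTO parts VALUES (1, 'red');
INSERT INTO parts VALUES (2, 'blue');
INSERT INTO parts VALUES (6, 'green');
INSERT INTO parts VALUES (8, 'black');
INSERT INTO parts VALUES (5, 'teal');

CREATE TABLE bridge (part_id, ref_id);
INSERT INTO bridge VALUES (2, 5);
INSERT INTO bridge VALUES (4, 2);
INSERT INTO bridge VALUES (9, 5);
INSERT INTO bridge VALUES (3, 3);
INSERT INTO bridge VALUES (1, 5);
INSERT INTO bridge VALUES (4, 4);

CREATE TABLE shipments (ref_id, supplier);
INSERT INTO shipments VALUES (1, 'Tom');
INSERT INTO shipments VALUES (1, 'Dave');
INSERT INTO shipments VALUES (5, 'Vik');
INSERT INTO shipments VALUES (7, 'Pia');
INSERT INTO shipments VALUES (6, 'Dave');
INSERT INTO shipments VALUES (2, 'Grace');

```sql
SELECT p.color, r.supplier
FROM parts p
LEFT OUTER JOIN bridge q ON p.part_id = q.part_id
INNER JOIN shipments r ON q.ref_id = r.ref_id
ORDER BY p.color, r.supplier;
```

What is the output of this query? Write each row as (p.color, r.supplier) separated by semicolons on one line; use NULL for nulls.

(blue, Vik); (red, Vik)

Joins associate left-to-right: parts LEFT JOIN bridge on part_id gives 5 intermediate row(s).
Then INNER JOIN `shipments r` on ref_id: keep only rows whose q.ref_id appears in r.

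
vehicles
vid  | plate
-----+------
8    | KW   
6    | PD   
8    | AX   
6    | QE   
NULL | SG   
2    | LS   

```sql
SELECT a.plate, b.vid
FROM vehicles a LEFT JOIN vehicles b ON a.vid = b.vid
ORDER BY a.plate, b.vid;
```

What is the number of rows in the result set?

10

LEFT JOIN keeps every row from `vehicles a`; unmatched rows get NULL for `vehicles b`'s columns.
Matching on a.vid = b.vid. A NULL in a compared column never satisfies the condition.
- vid=8: 2 matching b row(s), so 2 row(s) emitted.
- vid=6: 2 matching b row(s), so 2 row(s) emitted.
- vid=8: 2 matching b row(s), so 2 row(s) emitted.
- vid=6: 2 matching b row(s), so 2 row(s) emitted.
- vid=NULL: no b row matches, row kept with b columns NULL.
- vid=2: 1 matching b row(s), so 1 row(s) emitted.
Total: 9 matched + 1 padded = 10 rows.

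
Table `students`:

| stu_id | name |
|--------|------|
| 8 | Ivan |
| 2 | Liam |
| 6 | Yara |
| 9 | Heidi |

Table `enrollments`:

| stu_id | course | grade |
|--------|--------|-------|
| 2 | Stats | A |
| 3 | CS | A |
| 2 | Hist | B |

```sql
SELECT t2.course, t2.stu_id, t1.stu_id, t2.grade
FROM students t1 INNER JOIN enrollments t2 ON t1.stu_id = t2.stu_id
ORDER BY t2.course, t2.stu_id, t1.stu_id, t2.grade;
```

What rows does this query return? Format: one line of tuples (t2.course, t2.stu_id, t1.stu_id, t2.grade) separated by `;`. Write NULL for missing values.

(Hist, 2, 2, B); (Stats, 2, 2, A)

INNER JOIN keeps only pairs where the ON condition holds.
Matching on t1.stu_id = t2.stu_id.
Matched pairs: 2.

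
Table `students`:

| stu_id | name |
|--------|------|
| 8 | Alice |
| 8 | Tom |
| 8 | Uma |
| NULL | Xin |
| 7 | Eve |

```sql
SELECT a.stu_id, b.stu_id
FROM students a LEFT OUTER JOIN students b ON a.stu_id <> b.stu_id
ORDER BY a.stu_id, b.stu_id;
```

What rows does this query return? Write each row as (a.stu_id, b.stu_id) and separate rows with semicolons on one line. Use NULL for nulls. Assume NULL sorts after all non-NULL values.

LEFT JOIN keeps every row from `students a`; unmatched rows get NULL for `students b`'s columns.
Matching on a.stu_id <> b.stu_id. A NULL in a compared column never satisfies the condition.
- a[0] stu_id=8 → 1 match(es) in b → 1 row(s).
- a[1] stu_id=8 → 1 match(es) in b → 1 row(s).
- a[2] stu_id=8 → 1 match(es) in b → 1 row(s).
- a[3] stu_id=NULL → no match; kept with NULLs on the b side.
- a[4] stu_id=7 → 3 match(es) in b → 3 row(s).
After projecting and ordering:
a.stu_id | b.stu_id
7 | 8
7 | 8
7 | 8
8 | 7
8 | 7
8 | 7
NULL | NULL

(7, 8); (7, 8); (7, 8); (8, 7); (8, 7); (8, 7); (NULL, NULL)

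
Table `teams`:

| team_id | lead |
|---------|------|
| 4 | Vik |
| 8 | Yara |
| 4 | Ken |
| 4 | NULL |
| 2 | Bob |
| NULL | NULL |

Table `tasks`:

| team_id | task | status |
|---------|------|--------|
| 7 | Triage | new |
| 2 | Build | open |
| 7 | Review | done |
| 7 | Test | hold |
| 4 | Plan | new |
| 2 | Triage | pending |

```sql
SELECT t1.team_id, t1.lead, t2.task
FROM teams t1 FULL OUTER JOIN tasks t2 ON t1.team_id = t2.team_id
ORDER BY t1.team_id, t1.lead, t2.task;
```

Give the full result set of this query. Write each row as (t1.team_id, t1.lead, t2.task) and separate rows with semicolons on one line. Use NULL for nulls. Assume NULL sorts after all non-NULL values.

FULL OUTER JOIN keeps every row from both sides; unmatched rows get NULL for the other side's columns.
Matching on t1.team_id = t2.team_id. A NULL in a compared column never satisfies the condition.
- team_id=4: 1 matching t2 row(s), so 1 row(s) emitted.
- team_id=8: no t2 row matches, row kept with t2 columns NULL.
- team_id=4: 1 matching t2 row(s), so 1 row(s) emitted.
- team_id=4: 1 matching t2 row(s), so 1 row(s) emitted.
- team_id=2: 2 matching t2 row(s), so 2 row(s) emitted.
- team_id=NULL: no t2 row matches, row kept with t2 columns NULL.
- plus 3 unmatched t2 row(s), each kept with NULL t1 columns.
After projecting and ordering:
t1.team_id | t1.lead | t2.task
2 | Bob | Build
2 | Bob | Triage
4 | Ken | Plan
4 | Vik | Plan
4 | NULL | Plan
8 | Yara | NULL
NULL | NULL | Review
NULL | NULL | Test
NULL | NULL | Triage
NULL | NULL | NULL

(2, Bob, Build); (2, Bob, Triage); (4, Ken, Plan); (4, Vik, Plan); (4, NULL, Plan); (8, Yara, NULL); (NULL, NULL, Review); (NULL, NULL, Test); (NULL, NULL, Triage); (NULL, NULL, NULL)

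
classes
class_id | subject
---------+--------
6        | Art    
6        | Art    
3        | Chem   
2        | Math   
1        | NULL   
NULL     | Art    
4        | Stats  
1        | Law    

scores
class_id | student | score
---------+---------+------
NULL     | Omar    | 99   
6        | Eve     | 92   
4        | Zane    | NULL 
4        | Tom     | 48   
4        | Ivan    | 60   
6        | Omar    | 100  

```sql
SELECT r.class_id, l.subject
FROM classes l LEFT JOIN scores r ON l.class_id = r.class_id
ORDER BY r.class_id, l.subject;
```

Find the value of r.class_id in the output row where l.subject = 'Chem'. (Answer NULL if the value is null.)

LEFT JOIN keeps every row from `classes`; unmatched rows get NULL for `scores`'s columns.
Matching on l.class_id = r.class_id. A NULL in a compared column never satisfies the condition.
- class_id=6: 2 matching r row(s), so 2 row(s) emitted.
- class_id=6: 2 matching r row(s), so 2 row(s) emitted.
- class_id=3: no r row matches, row kept with r columns NULL.
- class_id=2: no r row matches, row kept with r columns NULL.
- class_id=1: no r row matches, row kept with r columns NULL.
- class_id=NULL: no r row matches, row kept with r columns NULL.
- class_id=4: 3 matching r row(s), so 3 row(s) emitted.
- class_id=1: no r row matches, row kept with r columns NULL.

NULL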